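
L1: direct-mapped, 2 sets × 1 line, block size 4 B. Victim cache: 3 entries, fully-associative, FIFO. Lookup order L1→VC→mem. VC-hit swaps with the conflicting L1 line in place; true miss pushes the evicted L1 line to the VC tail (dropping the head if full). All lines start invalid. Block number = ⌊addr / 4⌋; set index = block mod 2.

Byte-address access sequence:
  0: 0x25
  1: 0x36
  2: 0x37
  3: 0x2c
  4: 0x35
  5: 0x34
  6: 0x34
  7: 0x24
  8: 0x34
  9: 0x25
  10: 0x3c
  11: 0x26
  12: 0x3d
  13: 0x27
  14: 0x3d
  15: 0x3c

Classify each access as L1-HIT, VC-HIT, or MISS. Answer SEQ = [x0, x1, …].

0: 0x25 (blk 9, set 1) → MISS  vc=[]
1: 0x36 (blk 13, set 1) → MISS  vc=[9]
2: 0x37 (blk 13, set 1) → L1-HIT  vc=[9]
3: 0x2c (blk 11, set 1) → MISS  vc=[9, 13]
4: 0x35 (blk 13, set 1) → VC-HIT  vc=[9, 11]
5: 0x34 (blk 13, set 1) → L1-HIT  vc=[9, 11]
6: 0x34 (blk 13, set 1) → L1-HIT  vc=[9, 11]
7: 0x24 (blk 9, set 1) → VC-HIT  vc=[13, 11]
8: 0x34 (blk 13, set 1) → VC-HIT  vc=[9, 11]
9: 0x25 (blk 9, set 1) → VC-HIT  vc=[13, 11]
10: 0x3c (blk 15, set 1) → MISS  vc=[13, 11, 9]
11: 0x26 (blk 9, set 1) → VC-HIT  vc=[13, 11, 15]
12: 0x3d (blk 15, set 1) → VC-HIT  vc=[13, 11, 9]
13: 0x27 (blk 9, set 1) → VC-HIT  vc=[13, 11, 15]
14: 0x3d (blk 15, set 1) → VC-HIT  vc=[13, 11, 9]
15: 0x3c (blk 15, set 1) → L1-HIT  vc=[13, 11, 9]

SEQ = [MISS, MISS, L1-HIT, MISS, VC-HIT, L1-HIT, L1-HIT, VC-HIT, VC-HIT, VC-HIT, MISS, VC-HIT, VC-HIT, VC-HIT, VC-HIT, L1-HIT]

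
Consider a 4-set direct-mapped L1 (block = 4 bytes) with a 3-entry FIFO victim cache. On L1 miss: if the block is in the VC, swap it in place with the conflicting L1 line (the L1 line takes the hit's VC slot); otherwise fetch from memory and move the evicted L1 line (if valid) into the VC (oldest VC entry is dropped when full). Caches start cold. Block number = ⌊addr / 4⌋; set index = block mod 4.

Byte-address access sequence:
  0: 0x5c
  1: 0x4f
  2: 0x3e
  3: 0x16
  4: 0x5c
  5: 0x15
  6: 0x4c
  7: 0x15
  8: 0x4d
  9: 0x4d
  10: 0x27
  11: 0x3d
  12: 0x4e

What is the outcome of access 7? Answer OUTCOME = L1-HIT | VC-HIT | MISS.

#0 0x5c→b23/s3 MISS; vc=[]
#1 0x4f→b19/s3 MISS; vc=[23]
#2 0x3e→b15/s3 MISS; vc=[23,19]
#3 0x16→b5/s1 MISS; vc=[23,19]
#4 0x5c→b23/s3 VC-HIT; vc=[15,19]
#5 0x15→b5/s1 L1-HIT; vc=[15,19]
#6 0x4c→b19/s3 VC-HIT; vc=[15,23]
#7 0x15→b5/s1 L1-HIT; vc=[15,23]
#8 0x4d→b19/s3 L1-HIT; vc=[15,23]
#9 0x4d→b19/s3 L1-HIT; vc=[15,23]
#10 0x27→b9/s1 MISS; vc=[15,23,5]
#11 0x3d→b15/s3 VC-HIT; vc=[19,23,5]
#12 0x4e→b19/s3 VC-HIT; vc=[15,23,5]

OUTCOME = L1-HIT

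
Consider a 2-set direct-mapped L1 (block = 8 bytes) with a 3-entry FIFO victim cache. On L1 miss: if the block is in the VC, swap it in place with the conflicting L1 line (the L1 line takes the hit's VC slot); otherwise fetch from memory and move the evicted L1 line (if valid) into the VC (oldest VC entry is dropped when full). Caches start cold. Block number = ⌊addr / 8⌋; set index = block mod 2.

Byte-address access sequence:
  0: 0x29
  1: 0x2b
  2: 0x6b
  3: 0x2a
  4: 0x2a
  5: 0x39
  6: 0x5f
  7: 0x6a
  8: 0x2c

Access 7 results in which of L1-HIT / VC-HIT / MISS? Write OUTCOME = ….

OUTCOME = VC-HIT

#0 0x29→b5/s1 MISS; vc=[]
#1 0x2b→b5/s1 L1-HIT; vc=[]
#2 0x6b→b13/s1 MISS; vc=[5]
#3 0x2a→b5/s1 VC-HIT; vc=[13]
#4 0x2a→b5/s1 L1-HIT; vc=[13]
#5 0x39→b7/s1 MISS; vc=[13,5]
#6 0x5f→b11/s1 MISS; vc=[13,5,7]
#7 0x6a→b13/s1 VC-HIT; vc=[11,5,7]
#8 0x2c→b5/s1 VC-HIT; vc=[11,13,7]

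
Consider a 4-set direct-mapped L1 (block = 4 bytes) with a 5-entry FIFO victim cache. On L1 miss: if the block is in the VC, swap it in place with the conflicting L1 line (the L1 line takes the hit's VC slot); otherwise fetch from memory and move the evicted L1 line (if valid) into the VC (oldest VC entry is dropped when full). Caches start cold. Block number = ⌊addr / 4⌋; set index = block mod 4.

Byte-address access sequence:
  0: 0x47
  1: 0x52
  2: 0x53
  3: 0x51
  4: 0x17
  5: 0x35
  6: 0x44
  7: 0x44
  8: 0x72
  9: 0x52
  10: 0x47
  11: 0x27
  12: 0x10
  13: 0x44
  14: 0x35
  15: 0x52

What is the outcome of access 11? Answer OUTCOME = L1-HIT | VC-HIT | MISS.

OUTCOME = MISS

0: 0x47 (blk 17, set 1) → MISS  vc=[]
1: 0x52 (blk 20, set 0) → MISS  vc=[]
2: 0x53 (blk 20, set 0) → L1-HIT  vc=[]
3: 0x51 (blk 20, set 0) → L1-HIT  vc=[]
4: 0x17 (blk 5, set 1) → MISS  vc=[17]
5: 0x35 (blk 13, set 1) → MISS  vc=[17, 5]
6: 0x44 (blk 17, set 1) → VC-HIT  vc=[13, 5]
7: 0x44 (blk 17, set 1) → L1-HIT  vc=[13, 5]
8: 0x72 (blk 28, set 0) → MISS  vc=[13, 5, 20]
9: 0x52 (blk 20, set 0) → VC-HIT  vc=[13, 5, 28]
10: 0x47 (blk 17, set 1) → L1-HIT  vc=[13, 5, 28]
11: 0x27 (blk 9, set 1) → MISS  vc=[13, 5, 28, 17]
12: 0x10 (blk 4, set 0) → MISS  vc=[13, 5, 28, 17, 20]
13: 0x44 (blk 17, set 1) → VC-HIT  vc=[13, 5, 28, 9, 20]
14: 0x35 (blk 13, set 1) → VC-HIT  vc=[17, 5, 28, 9, 20]
15: 0x52 (blk 20, set 0) → VC-HIT  vc=[17, 5, 28, 9, 4]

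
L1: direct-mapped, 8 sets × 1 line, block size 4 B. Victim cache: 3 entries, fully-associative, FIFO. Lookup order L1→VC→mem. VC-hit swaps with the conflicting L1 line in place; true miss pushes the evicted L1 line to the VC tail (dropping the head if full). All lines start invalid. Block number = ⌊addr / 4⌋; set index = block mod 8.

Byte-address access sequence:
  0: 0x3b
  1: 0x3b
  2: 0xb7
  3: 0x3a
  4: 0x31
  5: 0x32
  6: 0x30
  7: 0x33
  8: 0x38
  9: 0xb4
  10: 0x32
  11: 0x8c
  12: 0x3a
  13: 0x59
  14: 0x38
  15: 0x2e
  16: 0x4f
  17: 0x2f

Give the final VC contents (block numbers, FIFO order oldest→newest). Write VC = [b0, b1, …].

  [0] addr=0x3b blk=14 s=6: MISS | VC []
  [1] addr=0x3b blk=14 s=6: L1-HIT | VC []
  [2] addr=0xb7 blk=45 s=5: MISS | VC []
  [3] addr=0x3a blk=14 s=6: L1-HIT | VC []
  [4] addr=0x31 blk=12 s=4: MISS | VC []
  [5] addr=0x32 blk=12 s=4: L1-HIT | VC []
  [6] addr=0x30 blk=12 s=4: L1-HIT | VC []
  [7] addr=0x33 blk=12 s=4: L1-HIT | VC []
  [8] addr=0x38 blk=14 s=6: L1-HIT | VC []
  [9] addr=0xb4 blk=45 s=5: L1-HIT | VC []
  [10] addr=0x32 blk=12 s=4: L1-HIT | VC []
  [11] addr=0x8c blk=35 s=3: MISS | VC []
  [12] addr=0x3a blk=14 s=6: L1-HIT | VC []
  [13] addr=0x59 blk=22 s=6: MISS | VC [14]
  [14] addr=0x38 blk=14 s=6: VC-HIT | VC [22]
  [15] addr=0x2e blk=11 s=3: MISS | VC [22, 35]
  [16] addr=0x4f blk=19 s=3: MISS | VC [22, 35, 11]
  [17] addr=0x2f blk=11 s=3: VC-HIT | VC [22, 35, 19]

VC = [22, 35, 19]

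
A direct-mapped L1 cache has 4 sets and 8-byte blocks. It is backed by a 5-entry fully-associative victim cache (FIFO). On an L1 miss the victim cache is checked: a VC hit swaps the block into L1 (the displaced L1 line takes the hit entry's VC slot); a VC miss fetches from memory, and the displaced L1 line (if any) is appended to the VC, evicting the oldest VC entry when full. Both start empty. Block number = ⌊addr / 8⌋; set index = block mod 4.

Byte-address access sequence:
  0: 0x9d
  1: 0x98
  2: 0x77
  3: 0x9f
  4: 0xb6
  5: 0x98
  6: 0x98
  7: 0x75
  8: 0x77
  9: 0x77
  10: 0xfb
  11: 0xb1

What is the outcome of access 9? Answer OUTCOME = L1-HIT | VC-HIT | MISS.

OUTCOME = L1-HIT

#0 0x9d→b19/s3 MISS; vc=[]
#1 0x98→b19/s3 L1-HIT; vc=[]
#2 0x77→b14/s2 MISS; vc=[]
#3 0x9f→b19/s3 L1-HIT; vc=[]
#4 0xb6→b22/s2 MISS; vc=[14]
#5 0x98→b19/s3 L1-HIT; vc=[14]
#6 0x98→b19/s3 L1-HIT; vc=[14]
#7 0x75→b14/s2 VC-HIT; vc=[22]
#8 0x77→b14/s2 L1-HIT; vc=[22]
#9 0x77→b14/s2 L1-HIT; vc=[22]
#10 0xfb→b31/s3 MISS; vc=[22,19]
#11 0xb1→b22/s2 VC-HIT; vc=[14,19]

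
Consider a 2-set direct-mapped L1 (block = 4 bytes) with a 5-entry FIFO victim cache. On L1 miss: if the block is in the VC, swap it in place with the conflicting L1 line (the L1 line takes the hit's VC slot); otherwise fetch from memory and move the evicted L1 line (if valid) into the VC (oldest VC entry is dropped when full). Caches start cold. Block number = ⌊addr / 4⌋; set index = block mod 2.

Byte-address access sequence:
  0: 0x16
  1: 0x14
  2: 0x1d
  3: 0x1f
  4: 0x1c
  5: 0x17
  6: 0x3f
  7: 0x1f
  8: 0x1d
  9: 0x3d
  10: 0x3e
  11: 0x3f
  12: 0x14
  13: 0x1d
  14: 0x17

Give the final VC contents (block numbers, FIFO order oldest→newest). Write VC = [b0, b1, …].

VC = [7, 15]

0: 0x16 (blk 5, set 1) → MISS  vc=[]
1: 0x14 (blk 5, set 1) → L1-HIT  vc=[]
2: 0x1d (blk 7, set 1) → MISS  vc=[5]
3: 0x1f (blk 7, set 1) → L1-HIT  vc=[5]
4: 0x1c (blk 7, set 1) → L1-HIT  vc=[5]
5: 0x17 (blk 5, set 1) → VC-HIT  vc=[7]
6: 0x3f (blk 15, set 1) → MISS  vc=[7, 5]
7: 0x1f (blk 7, set 1) → VC-HIT  vc=[15, 5]
8: 0x1d (blk 7, set 1) → L1-HIT  vc=[15, 5]
9: 0x3d (blk 15, set 1) → VC-HIT  vc=[7, 5]
10: 0x3e (blk 15, set 1) → L1-HIT  vc=[7, 5]
11: 0x3f (blk 15, set 1) → L1-HIT  vc=[7, 5]
12: 0x14 (blk 5, set 1) → VC-HIT  vc=[7, 15]
13: 0x1d (blk 7, set 1) → VC-HIT  vc=[5, 15]
14: 0x17 (blk 5, set 1) → VC-HIT  vc=[7, 15]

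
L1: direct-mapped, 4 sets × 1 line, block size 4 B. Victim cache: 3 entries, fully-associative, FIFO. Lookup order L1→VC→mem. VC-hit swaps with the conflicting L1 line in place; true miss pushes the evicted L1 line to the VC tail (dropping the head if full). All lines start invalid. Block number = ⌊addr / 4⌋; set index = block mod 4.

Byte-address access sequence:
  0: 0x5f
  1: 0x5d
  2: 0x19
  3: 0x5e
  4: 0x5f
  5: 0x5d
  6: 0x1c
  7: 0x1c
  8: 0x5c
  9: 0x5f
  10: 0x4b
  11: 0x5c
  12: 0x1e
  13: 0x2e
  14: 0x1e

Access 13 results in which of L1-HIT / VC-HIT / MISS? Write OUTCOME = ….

  [0] addr=0x5f blk=23 s=3: MISS | VC []
  [1] addr=0x5d blk=23 s=3: L1-HIT | VC []
  [2] addr=0x19 blk=6 s=2: MISS | VC []
  [3] addr=0x5e blk=23 s=3: L1-HIT | VC []
  [4] addr=0x5f blk=23 s=3: L1-HIT | VC []
  [5] addr=0x5d blk=23 s=3: L1-HIT | VC []
  [6] addr=0x1c blk=7 s=3: MISS | VC [23]
  [7] addr=0x1c blk=7 s=3: L1-HIT | VC [23]
  [8] addr=0x5c blk=23 s=3: VC-HIT | VC [7]
  [9] addr=0x5f blk=23 s=3: L1-HIT | VC [7]
  [10] addr=0x4b blk=18 s=2: MISS | VC [7, 6]
  [11] addr=0x5c blk=23 s=3: L1-HIT | VC [7, 6]
  [12] addr=0x1e blk=7 s=3: VC-HIT | VC [23, 6]
  [13] addr=0x2e blk=11 s=3: MISS | VC [23, 6, 7]
  [14] addr=0x1e blk=7 s=3: VC-HIT | VC [23, 6, 11]

OUTCOME = MISS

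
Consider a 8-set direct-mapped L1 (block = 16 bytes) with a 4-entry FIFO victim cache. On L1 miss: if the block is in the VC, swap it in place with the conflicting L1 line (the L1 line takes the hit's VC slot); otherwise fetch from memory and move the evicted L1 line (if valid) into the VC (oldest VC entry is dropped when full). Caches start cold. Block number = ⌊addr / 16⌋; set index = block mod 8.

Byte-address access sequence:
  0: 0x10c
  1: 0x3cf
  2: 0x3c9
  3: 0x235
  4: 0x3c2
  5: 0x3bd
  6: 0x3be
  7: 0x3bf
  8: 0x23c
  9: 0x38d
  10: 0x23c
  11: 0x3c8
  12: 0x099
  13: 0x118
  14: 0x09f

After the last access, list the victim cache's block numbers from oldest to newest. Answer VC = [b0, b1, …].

  [0] addr=0x10c blk=16 s=0: MISS | VC []
  [1] addr=0x3cf blk=60 s=4: MISS | VC []
  [2] addr=0x3c9 blk=60 s=4: L1-HIT | VC []
  [3] addr=0x235 blk=35 s=3: MISS | VC []
  [4] addr=0x3c2 blk=60 s=4: L1-HIT | VC []
  [5] addr=0x3bd blk=59 s=3: MISS | VC [35]
  [6] addr=0x3be blk=59 s=3: L1-HIT | VC [35]
  [7] addr=0x3bf blk=59 s=3: L1-HIT | VC [35]
  [8] addr=0x23c blk=35 s=3: VC-HIT | VC [59]
  [9] addr=0x38d blk=56 s=0: MISS | VC [59, 16]
  [10] addr=0x23c blk=35 s=3: L1-HIT | VC [59, 16]
  [11] addr=0x3c8 blk=60 s=4: L1-HIT | VC [59, 16]
  [12] addr=0x99 blk=9 s=1: MISS | VC [59, 16]
  [13] addr=0x118 blk=17 s=1: MISS | VC [59, 16, 9]
  [14] addr=0x9f blk=9 s=1: VC-HIT | VC [59, 16, 17]

VC = [59, 16, 17]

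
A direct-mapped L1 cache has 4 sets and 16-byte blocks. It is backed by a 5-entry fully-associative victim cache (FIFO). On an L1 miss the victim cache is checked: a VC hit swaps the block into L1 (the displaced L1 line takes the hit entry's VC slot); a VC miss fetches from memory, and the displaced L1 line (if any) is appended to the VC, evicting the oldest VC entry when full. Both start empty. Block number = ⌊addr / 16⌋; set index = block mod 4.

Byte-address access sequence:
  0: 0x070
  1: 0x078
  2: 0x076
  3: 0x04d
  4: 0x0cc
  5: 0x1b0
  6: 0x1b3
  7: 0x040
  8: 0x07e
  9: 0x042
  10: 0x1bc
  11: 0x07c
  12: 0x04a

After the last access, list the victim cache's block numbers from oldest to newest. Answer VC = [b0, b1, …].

VC = [12, 27]

0: 0x70 (blk 7, set 3) → MISS  vc=[]
1: 0x78 (blk 7, set 3) → L1-HIT  vc=[]
2: 0x76 (blk 7, set 3) → L1-HIT  vc=[]
3: 0x4d (blk 4, set 0) → MISS  vc=[]
4: 0xcc (blk 12, set 0) → MISS  vc=[4]
5: 0x1b0 (blk 27, set 3) → MISS  vc=[4, 7]
6: 0x1b3 (blk 27, set 3) → L1-HIT  vc=[4, 7]
7: 0x40 (blk 4, set 0) → VC-HIT  vc=[12, 7]
8: 0x7e (blk 7, set 3) → VC-HIT  vc=[12, 27]
9: 0x42 (blk 4, set 0) → L1-HIT  vc=[12, 27]
10: 0x1bc (blk 27, set 3) → VC-HIT  vc=[12, 7]
11: 0x7c (blk 7, set 3) → VC-HIT  vc=[12, 27]
12: 0x4a (blk 4, set 0) → L1-HIT  vc=[12, 27]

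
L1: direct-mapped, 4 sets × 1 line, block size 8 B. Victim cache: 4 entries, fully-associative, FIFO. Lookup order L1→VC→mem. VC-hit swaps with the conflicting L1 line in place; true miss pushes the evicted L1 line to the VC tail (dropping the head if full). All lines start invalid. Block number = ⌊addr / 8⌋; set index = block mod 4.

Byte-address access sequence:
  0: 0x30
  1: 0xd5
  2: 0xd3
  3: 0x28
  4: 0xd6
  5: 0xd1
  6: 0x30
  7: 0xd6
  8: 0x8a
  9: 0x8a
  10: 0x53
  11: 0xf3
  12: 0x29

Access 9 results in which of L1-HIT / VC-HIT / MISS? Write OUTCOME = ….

  [0] addr=0x30 blk=6 s=2: MISS | VC []
  [1] addr=0xd5 blk=26 s=2: MISS | VC [6]
  [2] addr=0xd3 blk=26 s=2: L1-HIT | VC [6]
  [3] addr=0x28 blk=5 s=1: MISS | VC [6]
  [4] addr=0xd6 blk=26 s=2: L1-HIT | VC [6]
  [5] addr=0xd1 blk=26 s=2: L1-HIT | VC [6]
  [6] addr=0x30 blk=6 s=2: VC-HIT | VC [26]
  [7] addr=0xd6 blk=26 s=2: VC-HIT | VC [6]
  [8] addr=0x8a blk=17 s=1: MISS | VC [6, 5]
  [9] addr=0x8a blk=17 s=1: L1-HIT | VC [6, 5]
  [10] addr=0x53 blk=10 s=2: MISS | VC [6, 5, 26]
  [11] addr=0xf3 blk=30 s=2: MISS | VC [6, 5, 26, 10]
  [12] addr=0x29 blk=5 s=1: VC-HIT | VC [6, 17, 26, 10]

OUTCOME = L1-HIT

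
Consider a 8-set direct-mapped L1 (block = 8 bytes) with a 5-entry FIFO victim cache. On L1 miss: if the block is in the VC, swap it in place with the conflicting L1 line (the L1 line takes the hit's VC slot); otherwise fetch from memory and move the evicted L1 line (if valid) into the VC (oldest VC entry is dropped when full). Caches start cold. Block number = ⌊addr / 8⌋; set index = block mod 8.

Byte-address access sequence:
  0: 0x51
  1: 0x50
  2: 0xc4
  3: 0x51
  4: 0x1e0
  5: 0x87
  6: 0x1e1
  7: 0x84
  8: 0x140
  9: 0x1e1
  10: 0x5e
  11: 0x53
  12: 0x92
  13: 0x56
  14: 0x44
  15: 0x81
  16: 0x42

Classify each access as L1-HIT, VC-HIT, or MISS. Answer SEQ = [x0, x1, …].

#0 0x51→b10/s2 MISS; vc=[]
#1 0x50→b10/s2 L1-HIT; vc=[]
#2 0xc4→b24/s0 MISS; vc=[]
#3 0x51→b10/s2 L1-HIT; vc=[]
#4 0x1e0→b60/s4 MISS; vc=[]
#5 0x87→b16/s0 MISS; vc=[24]
#6 0x1e1→b60/s4 L1-HIT; vc=[24]
#7 0x84→b16/s0 L1-HIT; vc=[24]
#8 0x140→b40/s0 MISS; vc=[24,16]
#9 0x1e1→b60/s4 L1-HIT; vc=[24,16]
#10 0x5e→b11/s3 MISS; vc=[24,16]
#11 0x53→b10/s2 L1-HIT; vc=[24,16]
#12 0x92→b18/s2 MISS; vc=[24,16,10]
#13 0x56→b10/s2 VC-HIT; vc=[24,16,18]
#14 0x44→b8/s0 MISS; vc=[24,16,18,40]
#15 0x81→b16/s0 VC-HIT; vc=[24,8,18,40]
#16 0x42→b8/s0 VC-HIT; vc=[24,16,18,40]

SEQ = [MISS, L1-HIT, MISS, L1-HIT, MISS, MISS, L1-HIT, L1-HIT, MISS, L1-HIT, MISS, L1-HIT, MISS, VC-HIT, MISS, VC-HIT, VC-HIT]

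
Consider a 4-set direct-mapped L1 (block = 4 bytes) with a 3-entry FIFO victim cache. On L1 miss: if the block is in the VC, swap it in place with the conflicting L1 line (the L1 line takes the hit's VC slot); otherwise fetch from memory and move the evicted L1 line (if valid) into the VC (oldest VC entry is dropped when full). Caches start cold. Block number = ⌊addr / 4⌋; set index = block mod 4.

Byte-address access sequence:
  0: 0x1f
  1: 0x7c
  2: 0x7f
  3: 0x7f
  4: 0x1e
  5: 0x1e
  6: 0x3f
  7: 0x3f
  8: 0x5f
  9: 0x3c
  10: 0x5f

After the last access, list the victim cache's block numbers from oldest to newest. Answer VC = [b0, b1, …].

0: 0x1f (blk 7, set 3) → MISS  vc=[]
1: 0x7c (blk 31, set 3) → MISS  vc=[7]
2: 0x7f (blk 31, set 3) → L1-HIT  vc=[7]
3: 0x7f (blk 31, set 3) → L1-HIT  vc=[7]
4: 0x1e (blk 7, set 3) → VC-HIT  vc=[31]
5: 0x1e (blk 7, set 3) → L1-HIT  vc=[31]
6: 0x3f (blk 15, set 3) → MISS  vc=[31, 7]
7: 0x3f (blk 15, set 3) → L1-HIT  vc=[31, 7]
8: 0x5f (blk 23, set 3) → MISS  vc=[31, 7, 15]
9: 0x3c (blk 15, set 3) → VC-HIT  vc=[31, 7, 23]
10: 0x5f (blk 23, set 3) → VC-HIT  vc=[31, 7, 15]

VC = [31, 7, 15]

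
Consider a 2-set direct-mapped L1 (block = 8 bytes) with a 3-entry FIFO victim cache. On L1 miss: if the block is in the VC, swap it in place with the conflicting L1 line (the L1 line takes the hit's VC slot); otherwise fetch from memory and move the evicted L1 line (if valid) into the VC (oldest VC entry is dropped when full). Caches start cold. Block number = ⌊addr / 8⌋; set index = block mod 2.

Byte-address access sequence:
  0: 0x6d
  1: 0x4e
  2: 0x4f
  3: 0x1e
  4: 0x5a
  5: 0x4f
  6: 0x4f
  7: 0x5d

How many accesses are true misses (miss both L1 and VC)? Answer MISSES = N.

MISSES = 4

  [0] addr=0x6d blk=13 s=1: MISS | VC []
  [1] addr=0x4e blk=9 s=1: MISS | VC [13]
  [2] addr=0x4f blk=9 s=1: L1-HIT | VC [13]
  [3] addr=0x1e blk=3 s=1: MISS | VC [13, 9]
  [4] addr=0x5a blk=11 s=1: MISS | VC [13, 9, 3]
  [5] addr=0x4f blk=9 s=1: VC-HIT | VC [13, 11, 3]
  [6] addr=0x4f blk=9 s=1: L1-HIT | VC [13, 11, 3]
  [7] addr=0x5d blk=11 s=1: VC-HIT | VC [13, 9, 3]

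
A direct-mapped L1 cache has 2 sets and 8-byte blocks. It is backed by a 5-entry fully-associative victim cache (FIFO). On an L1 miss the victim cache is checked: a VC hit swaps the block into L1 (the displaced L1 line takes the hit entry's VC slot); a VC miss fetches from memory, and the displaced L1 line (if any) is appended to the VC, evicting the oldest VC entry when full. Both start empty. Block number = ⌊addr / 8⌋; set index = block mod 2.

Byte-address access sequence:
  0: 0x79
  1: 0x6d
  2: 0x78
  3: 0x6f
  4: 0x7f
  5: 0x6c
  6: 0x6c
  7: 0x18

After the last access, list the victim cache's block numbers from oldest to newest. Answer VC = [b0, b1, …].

VC = [15, 13]

0: 0x79 (blk 15, set 1) → MISS  vc=[]
1: 0x6d (blk 13, set 1) → MISS  vc=[15]
2: 0x78 (blk 15, set 1) → VC-HIT  vc=[13]
3: 0x6f (blk 13, set 1) → VC-HIT  vc=[15]
4: 0x7f (blk 15, set 1) → VC-HIT  vc=[13]
5: 0x6c (blk 13, set 1) → VC-HIT  vc=[15]
6: 0x6c (blk 13, set 1) → L1-HIT  vc=[15]
7: 0x18 (blk 3, set 1) → MISS  vc=[15, 13]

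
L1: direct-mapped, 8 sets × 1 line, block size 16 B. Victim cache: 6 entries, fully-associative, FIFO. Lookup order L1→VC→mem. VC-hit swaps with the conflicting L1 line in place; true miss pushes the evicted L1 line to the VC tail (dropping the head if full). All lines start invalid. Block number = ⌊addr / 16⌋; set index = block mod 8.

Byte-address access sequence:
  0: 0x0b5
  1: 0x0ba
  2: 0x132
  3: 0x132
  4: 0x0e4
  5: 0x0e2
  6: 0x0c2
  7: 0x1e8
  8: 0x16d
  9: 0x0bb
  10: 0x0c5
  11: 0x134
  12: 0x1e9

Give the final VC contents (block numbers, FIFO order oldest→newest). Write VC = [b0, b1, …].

#0 0xb5→b11/s3 MISS; vc=[]
#1 0xba→b11/s3 L1-HIT; vc=[]
#2 0x132→b19/s3 MISS; vc=[11]
#3 0x132→b19/s3 L1-HIT; vc=[11]
#4 0xe4→b14/s6 MISS; vc=[11]
#5 0xe2→b14/s6 L1-HIT; vc=[11]
#6 0xc2→b12/s4 MISS; vc=[11]
#7 0x1e8→b30/s6 MISS; vc=[11,14]
#8 0x16d→b22/s6 MISS; vc=[11,14,30]
#9 0xbb→b11/s3 VC-HIT; vc=[19,14,30]
#10 0xc5→b12/s4 L1-HIT; vc=[19,14,30]
#11 0x134→b19/s3 VC-HIT; vc=[11,14,30]
#12 0x1e9→b30/s6 VC-HIT; vc=[11,14,22]

VC = [11, 14, 22]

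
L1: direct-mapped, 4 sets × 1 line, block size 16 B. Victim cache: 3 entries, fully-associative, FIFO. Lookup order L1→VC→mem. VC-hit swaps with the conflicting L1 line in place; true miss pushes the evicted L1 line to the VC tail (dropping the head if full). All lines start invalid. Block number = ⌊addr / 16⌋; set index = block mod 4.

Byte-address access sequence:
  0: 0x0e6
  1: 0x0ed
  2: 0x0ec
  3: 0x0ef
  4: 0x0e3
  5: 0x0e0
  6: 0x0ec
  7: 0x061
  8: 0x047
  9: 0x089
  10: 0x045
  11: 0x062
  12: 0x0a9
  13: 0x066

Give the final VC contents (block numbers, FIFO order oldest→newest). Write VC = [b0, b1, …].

0: 0xe6 (blk 14, set 2) → MISS  vc=[]
1: 0xed (blk 14, set 2) → L1-HIT  vc=[]
2: 0xec (blk 14, set 2) → L1-HIT  vc=[]
3: 0xef (blk 14, set 2) → L1-HIT  vc=[]
4: 0xe3 (blk 14, set 2) → L1-HIT  vc=[]
5: 0xe0 (blk 14, set 2) → L1-HIT  vc=[]
6: 0xec (blk 14, set 2) → L1-HIT  vc=[]
7: 0x61 (blk 6, set 2) → MISS  vc=[14]
8: 0x47 (blk 4, set 0) → MISS  vc=[14]
9: 0x89 (blk 8, set 0) → MISS  vc=[14, 4]
10: 0x45 (blk 4, set 0) → VC-HIT  vc=[14, 8]
11: 0x62 (blk 6, set 2) → L1-HIT  vc=[14, 8]
12: 0xa9 (blk 10, set 2) → MISS  vc=[14, 8, 6]
13: 0x66 (blk 6, set 2) → VC-HIT  vc=[14, 8, 10]

VC = [14, 8, 10]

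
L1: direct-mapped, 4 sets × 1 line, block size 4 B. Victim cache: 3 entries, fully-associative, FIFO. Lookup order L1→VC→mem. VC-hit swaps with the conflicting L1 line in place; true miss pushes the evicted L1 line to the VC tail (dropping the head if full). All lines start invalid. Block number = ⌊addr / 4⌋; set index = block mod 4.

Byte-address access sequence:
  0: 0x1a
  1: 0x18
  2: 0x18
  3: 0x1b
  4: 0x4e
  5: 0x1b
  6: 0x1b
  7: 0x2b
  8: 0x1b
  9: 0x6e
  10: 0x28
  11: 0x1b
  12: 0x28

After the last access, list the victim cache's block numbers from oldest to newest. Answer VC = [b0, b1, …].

VC = [6, 19]

  [0] addr=0x1a blk=6 s=2: MISS | VC []
  [1] addr=0x18 blk=6 s=2: L1-HIT | VC []
  [2] addr=0x18 blk=6 s=2: L1-HIT | VC []
  [3] addr=0x1b blk=6 s=2: L1-HIT | VC []
  [4] addr=0x4e blk=19 s=3: MISS | VC []
  [5] addr=0x1b blk=6 s=2: L1-HIT | VC []
  [6] addr=0x1b blk=6 s=2: L1-HIT | VC []
  [7] addr=0x2b blk=10 s=2: MISS | VC [6]
  [8] addr=0x1b blk=6 s=2: VC-HIT | VC [10]
  [9] addr=0x6e blk=27 s=3: MISS | VC [10, 19]
  [10] addr=0x28 blk=10 s=2: VC-HIT | VC [6, 19]
  [11] addr=0x1b blk=6 s=2: VC-HIT | VC [10, 19]
  [12] addr=0x28 blk=10 s=2: VC-HIT | VC [6, 19]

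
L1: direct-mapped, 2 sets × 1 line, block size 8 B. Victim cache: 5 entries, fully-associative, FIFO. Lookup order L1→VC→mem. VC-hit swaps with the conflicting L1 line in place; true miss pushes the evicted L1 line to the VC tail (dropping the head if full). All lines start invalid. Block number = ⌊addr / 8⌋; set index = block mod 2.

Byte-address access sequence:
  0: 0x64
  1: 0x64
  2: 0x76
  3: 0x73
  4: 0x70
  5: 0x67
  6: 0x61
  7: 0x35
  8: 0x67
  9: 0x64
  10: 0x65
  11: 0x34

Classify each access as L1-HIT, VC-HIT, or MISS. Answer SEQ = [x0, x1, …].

SEQ = [MISS, L1-HIT, MISS, L1-HIT, L1-HIT, VC-HIT, L1-HIT, MISS, VC-HIT, L1-HIT, L1-HIT, VC-HIT]

  [0] addr=0x64 blk=12 s=0: MISS | VC []
  [1] addr=0x64 blk=12 s=0: L1-HIT | VC []
  [2] addr=0x76 blk=14 s=0: MISS | VC [12]
  [3] addr=0x73 blk=14 s=0: L1-HIT | VC [12]
  [4] addr=0x70 blk=14 s=0: L1-HIT | VC [12]
  [5] addr=0x67 blk=12 s=0: VC-HIT | VC [14]
  [6] addr=0x61 blk=12 s=0: L1-HIT | VC [14]
  [7] addr=0x35 blk=6 s=0: MISS | VC [14, 12]
  [8] addr=0x67 blk=12 s=0: VC-HIT | VC [14, 6]
  [9] addr=0x64 blk=12 s=0: L1-HIT | VC [14, 6]
  [10] addr=0x65 blk=12 s=0: L1-HIT | VC [14, 6]
  [11] addr=0x34 blk=6 s=0: VC-HIT | VC [14, 12]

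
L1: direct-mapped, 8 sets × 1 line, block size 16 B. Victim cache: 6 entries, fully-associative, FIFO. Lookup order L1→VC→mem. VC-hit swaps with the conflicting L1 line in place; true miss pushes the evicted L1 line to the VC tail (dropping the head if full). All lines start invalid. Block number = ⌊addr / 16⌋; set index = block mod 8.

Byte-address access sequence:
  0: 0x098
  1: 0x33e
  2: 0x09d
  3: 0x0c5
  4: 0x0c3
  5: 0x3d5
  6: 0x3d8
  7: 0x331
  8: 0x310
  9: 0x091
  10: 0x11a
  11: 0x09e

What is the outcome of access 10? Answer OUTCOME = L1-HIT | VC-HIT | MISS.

  [0] addr=0x98 blk=9 s=1: MISS | VC []
  [1] addr=0x33e blk=51 s=3: MISS | VC []
  [2] addr=0x9d blk=9 s=1: L1-HIT | VC []
  [3] addr=0xc5 blk=12 s=4: MISS | VC []
  [4] addr=0xc3 blk=12 s=4: L1-HIT | VC []
  [5] addr=0x3d5 blk=61 s=5: MISS | VC []
  [6] addr=0x3d8 blk=61 s=5: L1-HIT | VC []
  [7] addr=0x331 blk=51 s=3: L1-HIT | VC []
  [8] addr=0x310 blk=49 s=1: MISS | VC [9]
  [9] addr=0x91 blk=9 s=1: VC-HIT | VC [49]
  [10] addr=0x11a blk=17 s=1: MISS | VC [49, 9]
  [11] addr=0x9e blk=9 s=1: VC-HIT | VC [49, 17]

OUTCOME = MISS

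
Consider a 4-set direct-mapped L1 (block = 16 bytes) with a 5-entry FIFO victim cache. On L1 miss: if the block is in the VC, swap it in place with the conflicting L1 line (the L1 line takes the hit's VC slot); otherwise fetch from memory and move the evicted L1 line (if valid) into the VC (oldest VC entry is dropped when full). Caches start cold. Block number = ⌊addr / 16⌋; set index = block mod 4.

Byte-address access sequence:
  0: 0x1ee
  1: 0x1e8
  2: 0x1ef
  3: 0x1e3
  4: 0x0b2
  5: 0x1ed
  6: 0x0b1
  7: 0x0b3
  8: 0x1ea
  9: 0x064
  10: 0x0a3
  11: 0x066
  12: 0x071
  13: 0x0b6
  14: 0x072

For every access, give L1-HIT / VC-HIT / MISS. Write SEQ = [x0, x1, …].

SEQ = [MISS, L1-HIT, L1-HIT, L1-HIT, MISS, L1-HIT, L1-HIT, L1-HIT, L1-HIT, MISS, MISS, VC-HIT, MISS, VC-HIT, VC-HIT]

0: 0x1ee (blk 30, set 2) → MISS  vc=[]
1: 0x1e8 (blk 30, set 2) → L1-HIT  vc=[]
2: 0x1ef (blk 30, set 2) → L1-HIT  vc=[]
3: 0x1e3 (blk 30, set 2) → L1-HIT  vc=[]
4: 0xb2 (blk 11, set 3) → MISS  vc=[]
5: 0x1ed (blk 30, set 2) → L1-HIT  vc=[]
6: 0xb1 (blk 11, set 3) → L1-HIT  vc=[]
7: 0xb3 (blk 11, set 3) → L1-HIT  vc=[]
8: 0x1ea (blk 30, set 2) → L1-HIT  vc=[]
9: 0x64 (blk 6, set 2) → MISS  vc=[30]
10: 0xa3 (blk 10, set 2) → MISS  vc=[30, 6]
11: 0x66 (blk 6, set 2) → VC-HIT  vc=[30, 10]
12: 0x71 (blk 7, set 3) → MISS  vc=[30, 10, 11]
13: 0xb6 (blk 11, set 3) → VC-HIT  vc=[30, 10, 7]
14: 0x72 (blk 7, set 3) → VC-HIT  vc=[30, 10, 11]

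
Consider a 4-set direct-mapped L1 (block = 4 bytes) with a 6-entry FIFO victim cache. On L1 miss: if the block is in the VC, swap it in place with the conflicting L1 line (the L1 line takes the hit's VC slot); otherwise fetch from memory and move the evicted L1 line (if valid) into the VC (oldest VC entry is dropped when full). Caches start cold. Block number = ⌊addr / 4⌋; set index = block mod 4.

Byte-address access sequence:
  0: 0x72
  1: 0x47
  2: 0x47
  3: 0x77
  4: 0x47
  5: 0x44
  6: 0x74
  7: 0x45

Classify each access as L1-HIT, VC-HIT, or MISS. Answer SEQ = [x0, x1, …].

0: 0x72 (blk 28, set 0) → MISS  vc=[]
1: 0x47 (blk 17, set 1) → MISS  vc=[]
2: 0x47 (blk 17, set 1) → L1-HIT  vc=[]
3: 0x77 (blk 29, set 1) → MISS  vc=[17]
4: 0x47 (blk 17, set 1) → VC-HIT  vc=[29]
5: 0x44 (blk 17, set 1) → L1-HIT  vc=[29]
6: 0x74 (blk 29, set 1) → VC-HIT  vc=[17]
7: 0x45 (blk 17, set 1) → VC-HIT  vc=[29]

SEQ = [MISS, MISS, L1-HIT, MISS, VC-HIT, L1-HIT, VC-HIT, VC-HIT]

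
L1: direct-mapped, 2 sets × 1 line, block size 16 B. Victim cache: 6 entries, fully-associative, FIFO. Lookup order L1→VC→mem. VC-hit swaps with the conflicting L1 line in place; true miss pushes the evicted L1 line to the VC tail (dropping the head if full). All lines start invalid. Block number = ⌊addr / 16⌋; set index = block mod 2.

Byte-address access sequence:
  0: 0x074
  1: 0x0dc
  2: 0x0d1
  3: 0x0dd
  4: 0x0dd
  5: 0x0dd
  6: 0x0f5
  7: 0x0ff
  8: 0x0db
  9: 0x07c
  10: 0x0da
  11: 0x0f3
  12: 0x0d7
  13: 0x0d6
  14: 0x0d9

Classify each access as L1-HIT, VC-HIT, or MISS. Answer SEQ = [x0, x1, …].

  [0] addr=0x74 blk=7 s=1: MISS | VC []
  [1] addr=0xdc blk=13 s=1: MISS | VC [7]
  [2] addr=0xd1 blk=13 s=1: L1-HIT | VC [7]
  [3] addr=0xdd blk=13 s=1: L1-HIT | VC [7]
  [4] addr=0xdd blk=13 s=1: L1-HIT | VC [7]
  [5] addr=0xdd blk=13 s=1: L1-HIT | VC [7]
  [6] addr=0xf5 blk=15 s=1: MISS | VC [7, 13]
  [7] addr=0xff blk=15 s=1: L1-HIT | VC [7, 13]
  [8] addr=0xdb blk=13 s=1: VC-HIT | VC [7, 15]
  [9] addr=0x7c blk=7 s=1: VC-HIT | VC [13, 15]
  [10] addr=0xda blk=13 s=1: VC-HIT | VC [7, 15]
  [11] addr=0xf3 blk=15 s=1: VC-HIT | VC [7, 13]
  [12] addr=0xd7 blk=13 s=1: VC-HIT | VC [7, 15]
  [13] addr=0xd6 blk=13 s=1: L1-HIT | VC [7, 15]
  [14] addr=0xd9 blk=13 s=1: L1-HIT | VC [7, 15]

SEQ = [MISS, MISS, L1-HIT, L1-HIT, L1-HIT, L1-HIT, MISS, L1-HIT, VC-HIT, VC-HIT, VC-HIT, VC-HIT, VC-HIT, L1-HIT, L1-HIT]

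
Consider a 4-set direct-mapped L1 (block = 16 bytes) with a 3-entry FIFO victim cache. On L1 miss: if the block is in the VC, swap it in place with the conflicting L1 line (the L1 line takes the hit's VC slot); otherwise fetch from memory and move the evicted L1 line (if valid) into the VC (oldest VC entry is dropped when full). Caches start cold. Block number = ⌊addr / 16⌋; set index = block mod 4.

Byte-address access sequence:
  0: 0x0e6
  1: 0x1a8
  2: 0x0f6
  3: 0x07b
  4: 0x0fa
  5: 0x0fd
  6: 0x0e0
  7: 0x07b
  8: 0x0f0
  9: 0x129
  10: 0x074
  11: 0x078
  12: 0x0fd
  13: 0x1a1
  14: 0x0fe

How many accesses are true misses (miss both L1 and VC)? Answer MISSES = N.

#0 0xe6→b14/s2 MISS; vc=[]
#1 0x1a8→b26/s2 MISS; vc=[14]
#2 0xf6→b15/s3 MISS; vc=[14]
#3 0x7b→b7/s3 MISS; vc=[14,15]
#4 0xfa→b15/s3 VC-HIT; vc=[14,7]
#5 0xfd→b15/s3 L1-HIT; vc=[14,7]
#6 0xe0→b14/s2 VC-HIT; vc=[26,7]
#7 0x7b→b7/s3 VC-HIT; vc=[26,15]
#8 0xf0→b15/s3 VC-HIT; vc=[26,7]
#9 0x129→b18/s2 MISS; vc=[26,7,14]
#10 0x74→b7/s3 VC-HIT; vc=[26,15,14]
#11 0x78→b7/s3 L1-HIT; vc=[26,15,14]
#12 0xfd→b15/s3 VC-HIT; vc=[26,7,14]
#13 0x1a1→b26/s2 VC-HIT; vc=[18,7,14]
#14 0xfe→b15/s3 L1-HIT; vc=[18,7,14]

MISSES = 5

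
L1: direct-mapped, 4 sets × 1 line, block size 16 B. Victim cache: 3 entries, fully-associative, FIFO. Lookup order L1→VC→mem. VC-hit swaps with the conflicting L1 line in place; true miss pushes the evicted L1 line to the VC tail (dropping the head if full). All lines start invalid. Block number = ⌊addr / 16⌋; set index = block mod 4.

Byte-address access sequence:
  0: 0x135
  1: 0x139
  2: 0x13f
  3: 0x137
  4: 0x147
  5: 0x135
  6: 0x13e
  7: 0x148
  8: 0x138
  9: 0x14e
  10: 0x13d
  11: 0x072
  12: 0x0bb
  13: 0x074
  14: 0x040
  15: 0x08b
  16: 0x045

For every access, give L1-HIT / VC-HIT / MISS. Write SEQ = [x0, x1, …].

SEQ = [MISS, L1-HIT, L1-HIT, L1-HIT, MISS, L1-HIT, L1-HIT, L1-HIT, L1-HIT, L1-HIT, L1-HIT, MISS, MISS, VC-HIT, MISS, MISS, VC-HIT]

  [0] addr=0x135 blk=19 s=3: MISS | VC []
  [1] addr=0x139 blk=19 s=3: L1-HIT | VC []
  [2] addr=0x13f blk=19 s=3: L1-HIT | VC []
  [3] addr=0x137 blk=19 s=3: L1-HIT | VC []
  [4] addr=0x147 blk=20 s=0: MISS | VC []
  [5] addr=0x135 blk=19 s=3: L1-HIT | VC []
  [6] addr=0x13e blk=19 s=3: L1-HIT | VC []
  [7] addr=0x148 blk=20 s=0: L1-HIT | VC []
  [8] addr=0x138 blk=19 s=3: L1-HIT | VC []
  [9] addr=0x14e blk=20 s=0: L1-HIT | VC []
  [10] addr=0x13d blk=19 s=3: L1-HIT | VC []
  [11] addr=0x72 blk=7 s=3: MISS | VC [19]
  [12] addr=0xbb blk=11 s=3: MISS | VC [19, 7]
  [13] addr=0x74 blk=7 s=3: VC-HIT | VC [19, 11]
  [14] addr=0x40 blk=4 s=0: MISS | VC [19, 11, 20]
  [15] addr=0x8b blk=8 s=0: MISS | VC [11, 20, 4]
  [16] addr=0x45 blk=4 s=0: VC-HIT | VC [11, 20, 8]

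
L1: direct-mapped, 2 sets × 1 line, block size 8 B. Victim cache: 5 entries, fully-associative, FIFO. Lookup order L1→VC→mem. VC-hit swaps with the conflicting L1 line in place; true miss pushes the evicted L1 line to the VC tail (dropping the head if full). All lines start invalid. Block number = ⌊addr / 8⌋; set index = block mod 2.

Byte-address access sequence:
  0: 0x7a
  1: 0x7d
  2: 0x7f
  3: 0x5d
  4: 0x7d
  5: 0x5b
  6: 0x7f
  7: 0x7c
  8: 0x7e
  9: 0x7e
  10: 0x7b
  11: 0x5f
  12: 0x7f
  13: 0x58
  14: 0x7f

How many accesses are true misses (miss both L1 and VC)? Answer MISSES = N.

0: 0x7a (blk 15, set 1) → MISS  vc=[]
1: 0x7d (blk 15, set 1) → L1-HIT  vc=[]
2: 0x7f (blk 15, set 1) → L1-HIT  vc=[]
3: 0x5d (blk 11, set 1) → MISS  vc=[15]
4: 0x7d (blk 15, set 1) → VC-HIT  vc=[11]
5: 0x5b (blk 11, set 1) → VC-HIT  vc=[15]
6: 0x7f (blk 15, set 1) → VC-HIT  vc=[11]
7: 0x7c (blk 15, set 1) → L1-HIT  vc=[11]
8: 0x7e (blk 15, set 1) → L1-HIT  vc=[11]
9: 0x7e (blk 15, set 1) → L1-HIT  vc=[11]
10: 0x7b (blk 15, set 1) → L1-HIT  vc=[11]
11: 0x5f (blk 11, set 1) → VC-HIT  vc=[15]
12: 0x7f (blk 15, set 1) → VC-HIT  vc=[11]
13: 0x58 (blk 11, set 1) → VC-HIT  vc=[15]
14: 0x7f (blk 15, set 1) → VC-HIT  vc=[11]

MISSES = 2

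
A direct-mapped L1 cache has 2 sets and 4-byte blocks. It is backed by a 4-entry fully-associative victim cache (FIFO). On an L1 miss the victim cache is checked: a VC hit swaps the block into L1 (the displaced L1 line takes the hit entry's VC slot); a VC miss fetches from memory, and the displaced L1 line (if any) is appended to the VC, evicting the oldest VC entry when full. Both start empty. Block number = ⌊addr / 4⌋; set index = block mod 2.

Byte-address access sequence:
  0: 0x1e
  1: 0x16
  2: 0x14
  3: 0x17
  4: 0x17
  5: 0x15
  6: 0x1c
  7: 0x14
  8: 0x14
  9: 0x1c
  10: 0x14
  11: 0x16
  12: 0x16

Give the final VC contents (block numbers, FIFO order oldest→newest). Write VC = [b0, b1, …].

0: 0x1e (blk 7, set 1) → MISS  vc=[]
1: 0x16 (blk 5, set 1) → MISS  vc=[7]
2: 0x14 (blk 5, set 1) → L1-HIT  vc=[7]
3: 0x17 (blk 5, set 1) → L1-HIT  vc=[7]
4: 0x17 (blk 5, set 1) → L1-HIT  vc=[7]
5: 0x15 (blk 5, set 1) → L1-HIT  vc=[7]
6: 0x1c (blk 7, set 1) → VC-HIT  vc=[5]
7: 0x14 (blk 5, set 1) → VC-HIT  vc=[7]
8: 0x14 (blk 5, set 1) → L1-HIT  vc=[7]
9: 0x1c (blk 7, set 1) → VC-HIT  vc=[5]
10: 0x14 (blk 5, set 1) → VC-HIT  vc=[7]
11: 0x16 (blk 5, set 1) → L1-HIT  vc=[7]
12: 0x16 (blk 5, set 1) → L1-HIT  vc=[7]

VC = [7]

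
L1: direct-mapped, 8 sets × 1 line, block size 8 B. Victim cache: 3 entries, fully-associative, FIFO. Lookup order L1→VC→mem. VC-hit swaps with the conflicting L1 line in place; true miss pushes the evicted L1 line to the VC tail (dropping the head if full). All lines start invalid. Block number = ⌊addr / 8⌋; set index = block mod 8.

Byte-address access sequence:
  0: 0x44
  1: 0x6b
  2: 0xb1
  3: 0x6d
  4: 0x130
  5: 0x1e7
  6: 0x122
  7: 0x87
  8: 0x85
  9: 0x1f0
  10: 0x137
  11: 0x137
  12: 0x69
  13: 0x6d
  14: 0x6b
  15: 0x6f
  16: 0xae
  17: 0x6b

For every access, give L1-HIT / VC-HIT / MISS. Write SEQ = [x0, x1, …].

SEQ = [MISS, MISS, MISS, L1-HIT, MISS, MISS, MISS, MISS, L1-HIT, MISS, VC-HIT, L1-HIT, L1-HIT, L1-HIT, L1-HIT, L1-HIT, MISS, VC-HIT]

#0 0x44→b8/s0 MISS; vc=[]
#1 0x6b→b13/s5 MISS; vc=[]
#2 0xb1→b22/s6 MISS; vc=[]
#3 0x6d→b13/s5 L1-HIT; vc=[]
#4 0x130→b38/s6 MISS; vc=[22]
#5 0x1e7→b60/s4 MISS; vc=[22]
#6 0x122→b36/s4 MISS; vc=[22,60]
#7 0x87→b16/s0 MISS; vc=[22,60,8]
#8 0x85→b16/s0 L1-HIT; vc=[22,60,8]
#9 0x1f0→b62/s6 MISS; vc=[60,8,38]
#10 0x137→b38/s6 VC-HIT; vc=[60,8,62]
#11 0x137→b38/s6 L1-HIT; vc=[60,8,62]
#12 0x69→b13/s5 L1-HIT; vc=[60,8,62]
#13 0x6d→b13/s5 L1-HIT; vc=[60,8,62]
#14 0x6b→b13/s5 L1-HIT; vc=[60,8,62]
#15 0x6f→b13/s5 L1-HIT; vc=[60,8,62]
#16 0xae→b21/s5 MISS; vc=[8,62,13]
#17 0x6b→b13/s5 VC-HIT; vc=[8,62,21]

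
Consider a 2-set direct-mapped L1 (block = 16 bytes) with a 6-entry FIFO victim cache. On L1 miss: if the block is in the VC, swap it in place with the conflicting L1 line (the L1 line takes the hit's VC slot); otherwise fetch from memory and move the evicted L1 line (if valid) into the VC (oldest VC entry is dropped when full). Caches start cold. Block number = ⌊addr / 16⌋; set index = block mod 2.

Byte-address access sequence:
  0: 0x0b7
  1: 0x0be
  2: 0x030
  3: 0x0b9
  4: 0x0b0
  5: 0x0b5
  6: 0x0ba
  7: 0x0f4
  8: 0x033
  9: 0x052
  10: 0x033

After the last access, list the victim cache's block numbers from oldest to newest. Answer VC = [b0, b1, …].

0: 0xb7 (blk 11, set 1) → MISS  vc=[]
1: 0xbe (blk 11, set 1) → L1-HIT  vc=[]
2: 0x30 (blk 3, set 1) → MISS  vc=[11]
3: 0xb9 (blk 11, set 1) → VC-HIT  vc=[3]
4: 0xb0 (blk 11, set 1) → L1-HIT  vc=[3]
5: 0xb5 (blk 11, set 1) → L1-HIT  vc=[3]
6: 0xba (blk 11, set 1) → L1-HIT  vc=[3]
7: 0xf4 (blk 15, set 1) → MISS  vc=[3, 11]
8: 0x33 (blk 3, set 1) → VC-HIT  vc=[15, 11]
9: 0x52 (blk 5, set 1) → MISS  vc=[15, 11, 3]
10: 0x33 (blk 3, set 1) → VC-HIT  vc=[15, 11, 5]

VC = [15, 11, 5]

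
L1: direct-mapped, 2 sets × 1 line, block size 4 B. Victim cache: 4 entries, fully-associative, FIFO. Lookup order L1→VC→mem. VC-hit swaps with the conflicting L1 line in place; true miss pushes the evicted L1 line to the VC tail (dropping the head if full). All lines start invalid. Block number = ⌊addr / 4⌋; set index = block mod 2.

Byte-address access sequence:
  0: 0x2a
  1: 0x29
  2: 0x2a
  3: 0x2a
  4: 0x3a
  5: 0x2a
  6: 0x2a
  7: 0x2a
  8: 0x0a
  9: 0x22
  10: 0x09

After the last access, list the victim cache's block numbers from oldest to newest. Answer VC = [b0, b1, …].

VC = [14, 10, 8]

  [0] addr=0x2a blk=10 s=0: MISS | VC []
  [1] addr=0x29 blk=10 s=0: L1-HIT | VC []
  [2] addr=0x2a blk=10 s=0: L1-HIT | VC []
  [3] addr=0x2a blk=10 s=0: L1-HIT | VC []
  [4] addr=0x3a blk=14 s=0: MISS | VC [10]
  [5] addr=0x2a blk=10 s=0: VC-HIT | VC [14]
  [6] addr=0x2a blk=10 s=0: L1-HIT | VC [14]
  [7] addr=0x2a blk=10 s=0: L1-HIT | VC [14]
  [8] addr=0xa blk=2 s=0: MISS | VC [14, 10]
  [9] addr=0x22 blk=8 s=0: MISS | VC [14, 10, 2]
  [10] addr=0x9 blk=2 s=0: VC-HIT | VC [14, 10, 8]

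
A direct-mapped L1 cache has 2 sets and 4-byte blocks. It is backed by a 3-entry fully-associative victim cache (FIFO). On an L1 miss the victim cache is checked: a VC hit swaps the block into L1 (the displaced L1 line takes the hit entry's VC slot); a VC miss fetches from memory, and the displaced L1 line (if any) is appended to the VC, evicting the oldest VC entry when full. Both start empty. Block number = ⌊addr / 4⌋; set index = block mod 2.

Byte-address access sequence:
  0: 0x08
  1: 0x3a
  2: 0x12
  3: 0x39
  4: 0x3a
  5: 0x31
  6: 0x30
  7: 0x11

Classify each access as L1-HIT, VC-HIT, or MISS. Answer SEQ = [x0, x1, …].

SEQ = [MISS, MISS, MISS, VC-HIT, L1-HIT, MISS, L1-HIT, VC-HIT]

#0 0x8→b2/s0 MISS; vc=[]
#1 0x3a→b14/s0 MISS; vc=[2]
#2 0x12→b4/s0 MISS; vc=[2,14]
#3 0x39→b14/s0 VC-HIT; vc=[2,4]
#4 0x3a→b14/s0 L1-HIT; vc=[2,4]
#5 0x31→b12/s0 MISS; vc=[2,4,14]
#6 0x30→b12/s0 L1-HIT; vc=[2,4,14]
#7 0x11→b4/s0 VC-HIT; vc=[2,12,14]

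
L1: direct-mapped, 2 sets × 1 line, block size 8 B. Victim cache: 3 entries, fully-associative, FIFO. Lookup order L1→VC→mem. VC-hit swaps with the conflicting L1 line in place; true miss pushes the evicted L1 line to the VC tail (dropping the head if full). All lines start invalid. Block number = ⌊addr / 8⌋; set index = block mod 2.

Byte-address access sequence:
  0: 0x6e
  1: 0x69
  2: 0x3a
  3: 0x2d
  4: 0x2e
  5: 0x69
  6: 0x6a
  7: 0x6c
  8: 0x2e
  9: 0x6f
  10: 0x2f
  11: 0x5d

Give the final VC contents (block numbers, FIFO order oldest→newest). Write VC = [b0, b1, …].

VC = [13, 7, 5]

#0 0x6e→b13/s1 MISS; vc=[]
#1 0x69→b13/s1 L1-HIT; vc=[]
#2 0x3a→b7/s1 MISS; vc=[13]
#3 0x2d→b5/s1 MISS; vc=[13,7]
#4 0x2e→b5/s1 L1-HIT; vc=[13,7]
#5 0x69→b13/s1 VC-HIT; vc=[5,7]
#6 0x6a→b13/s1 L1-HIT; vc=[5,7]
#7 0x6c→b13/s1 L1-HIT; vc=[5,7]
#8 0x2e→b5/s1 VC-HIT; vc=[13,7]
#9 0x6f→b13/s1 VC-HIT; vc=[5,7]
#10 0x2f→b5/s1 VC-HIT; vc=[13,7]
#11 0x5d→b11/s1 MISS; vc=[13,7,5]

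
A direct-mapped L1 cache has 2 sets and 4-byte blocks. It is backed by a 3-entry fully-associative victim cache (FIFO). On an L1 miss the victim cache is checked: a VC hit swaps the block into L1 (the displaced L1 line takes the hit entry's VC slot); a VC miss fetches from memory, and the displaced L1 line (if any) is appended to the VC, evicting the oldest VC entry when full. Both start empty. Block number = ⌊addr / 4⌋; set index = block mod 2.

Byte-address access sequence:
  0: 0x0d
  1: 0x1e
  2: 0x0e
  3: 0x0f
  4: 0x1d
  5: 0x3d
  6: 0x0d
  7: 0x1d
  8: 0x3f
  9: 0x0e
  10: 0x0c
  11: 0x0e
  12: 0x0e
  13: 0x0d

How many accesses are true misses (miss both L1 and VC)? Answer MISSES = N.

0: 0xd (blk 3, set 1) → MISS  vc=[]
1: 0x1e (blk 7, set 1) → MISS  vc=[3]
2: 0xe (blk 3, set 1) → VC-HIT  vc=[7]
3: 0xf (blk 3, set 1) → L1-HIT  vc=[7]
4: 0x1d (blk 7, set 1) → VC-HIT  vc=[3]
5: 0x3d (blk 15, set 1) → MISS  vc=[3, 7]
6: 0xd (blk 3, set 1) → VC-HIT  vc=[15, 7]
7: 0x1d (blk 7, set 1) → VC-HIT  vc=[15, 3]
8: 0x3f (blk 15, set 1) → VC-HIT  vc=[7, 3]
9: 0xe (blk 3, set 1) → VC-HIT  vc=[7, 15]
10: 0xc (blk 3, set 1) → L1-HIT  vc=[7, 15]
11: 0xe (blk 3, set 1) → L1-HIT  vc=[7, 15]
12: 0xe (blk 3, set 1) → L1-HIT  vc=[7, 15]
13: 0xd (blk 3, set 1) → L1-HIT  vc=[7, 15]

MISSES = 3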